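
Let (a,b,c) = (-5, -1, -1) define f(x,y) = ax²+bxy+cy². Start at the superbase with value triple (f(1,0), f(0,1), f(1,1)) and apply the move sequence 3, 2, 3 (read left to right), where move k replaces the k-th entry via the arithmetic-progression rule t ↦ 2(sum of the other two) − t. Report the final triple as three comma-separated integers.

start (-5,-1,-7) = (f(1,0),f(0,1),f(1,1))
replace slot 3: 2·((-5)+(-1)) − (-7) = -5 → (-5,-1,-5)
replace slot 2: 2·((-5)+(-5)) − (-1) = -19 → (-5,-19,-5)
replace slot 3: 2·((-5)+(-19)) − (-5) = -43 → (-5,-19,-43)

-5,-19,-43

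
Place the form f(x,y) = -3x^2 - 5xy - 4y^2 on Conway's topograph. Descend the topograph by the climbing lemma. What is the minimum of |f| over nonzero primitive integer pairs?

translate: b→-1 (≡5 mod 6), so (3,5,4)→(3,-1,2)
flip: (3,-1,2)→(2,1,3)
reduced (well bottom): (2,1,3) with a≤c, −a<b≤a
well minimum |f| = |-2| = 2 (negative-definite)

2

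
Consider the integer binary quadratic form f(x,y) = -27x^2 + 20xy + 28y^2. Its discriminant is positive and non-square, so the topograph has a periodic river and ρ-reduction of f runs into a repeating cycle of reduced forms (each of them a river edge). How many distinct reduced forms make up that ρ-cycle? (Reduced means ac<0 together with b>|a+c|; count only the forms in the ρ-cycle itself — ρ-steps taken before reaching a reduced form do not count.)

D = 3424, ⌊√D⌋ = 58
river: ρ → (28,36,-19)
river: ρ → (-19,40,24)
river: ρ → (24,56,-3)
river: ρ → (-3,58,5)
river: ρ → (5,52,-36)
river: ρ → (-36,20,21)
river: ρ → (21,22,-35)
river: ρ → (-35,48,8)
river: ρ → (8,48,-35)
river: ρ → (-35,22,21)
river: ρ → (21,20,-36)
river: ρ → (-36,52,5)
river: ρ → (5,58,-3)
river: ρ → (-3,56,24)
river: ρ → (24,40,-19)
river: ρ → (-19,36,28)
river: ρ → (28,20,-27)
river: ρ → (-27,34,21)
river: ρ → (21,50,-11)
river: ρ → (-11,38,45)
river: ρ → (45,52,-4)
river: ρ → (-4,52,45)
river: ρ → (45,38,-11)
river: ρ → (-11,50,21)
river: ρ → (21,34,-27)
river: ρ → (-27,20,28)
ρ-cycle length = 26 (tail of 0 descent steps not counted)

26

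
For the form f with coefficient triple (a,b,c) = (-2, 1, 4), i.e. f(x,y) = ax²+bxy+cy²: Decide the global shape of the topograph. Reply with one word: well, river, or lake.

D = b²−4ac = 1² − 4·(-2)·4 = 33
D > 0 non-square ⇒ indefinite ⇒ periodic river

river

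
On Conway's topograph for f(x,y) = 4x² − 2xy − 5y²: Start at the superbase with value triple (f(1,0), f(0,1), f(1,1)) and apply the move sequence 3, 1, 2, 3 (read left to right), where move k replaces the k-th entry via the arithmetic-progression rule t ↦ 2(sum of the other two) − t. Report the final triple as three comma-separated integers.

start (4,-5,-3) = (f(1,0),f(0,1),f(1,1))
replace slot 3: 2·(4+(-5)) − (-3) = 1 → (4,-5,1)
replace slot 1: 2·((-5)+1) − 4 = -12 → (-12,-5,1)
replace slot 2: 2·((-12)+1) − (-5) = -17 → (-12,-17,1)
replace slot 3: 2·((-12)+(-17)) − 1 = -59 → (-12,-17,-59)

-12,-17,-59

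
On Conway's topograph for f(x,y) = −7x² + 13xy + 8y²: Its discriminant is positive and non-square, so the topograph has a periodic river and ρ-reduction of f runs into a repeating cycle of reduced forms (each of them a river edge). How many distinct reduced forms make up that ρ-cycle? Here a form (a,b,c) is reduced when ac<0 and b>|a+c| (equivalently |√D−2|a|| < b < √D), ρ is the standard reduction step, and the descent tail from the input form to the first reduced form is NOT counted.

D = 393, ⌊√D⌋ = 19
river: ρ → (8,19,-1)
river: ρ → (-1,19,8)
river: ρ → (8,13,-7)
river: ρ → (-7,15,6)
river: ρ → (6,9,-13)
river: ρ → (-13,17,2)
river: ρ → (2,19,-4)
river: ρ → (-4,13,14)
river: ρ → (14,15,-3)
river: ρ → (-3,15,14)
river: ρ → (14,13,-4)
river: ρ → (-4,19,2)
river: ρ → (2,17,-13)
river: ρ → (-13,9,6)
river: ρ → (6,15,-7)
river: ρ → (-7,13,8)
ρ-cycle length = 16 (tail of 0 descent steps not counted)

16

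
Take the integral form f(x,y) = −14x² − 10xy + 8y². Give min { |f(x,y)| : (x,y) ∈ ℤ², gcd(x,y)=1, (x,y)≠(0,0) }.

descent: ρ → (8,10,-14)  [lands on river]
river: ρ → (-14,18,4)
river: ρ → (4,22,-4)
river: ρ → (-4,18,14)
river: ρ → (14,10,-8)
river: ρ → (-8,22,2)
river: ρ → (2,22,-8)
river: ρ → (-8,10,14)
river: ρ → (14,18,-4)
river: ρ → (-4,22,4)
river: ρ → (4,18,-14)
river: ρ → (-14,10,8)
river: ρ → (8,22,-2)
river: ρ → (-2,22,8)
closes: descent 1, river 14
min |a| on river = 2

2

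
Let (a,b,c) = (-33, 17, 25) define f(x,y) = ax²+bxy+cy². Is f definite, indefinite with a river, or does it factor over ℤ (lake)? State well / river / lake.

D = b²−4ac = 17² − 4·(-33)·25 = 3589
D > 0 non-square ⇒ indefinite ⇒ periodic river

river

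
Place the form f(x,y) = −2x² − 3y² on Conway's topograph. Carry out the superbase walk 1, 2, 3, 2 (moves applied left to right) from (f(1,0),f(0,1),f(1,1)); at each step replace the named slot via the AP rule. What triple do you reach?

start (-2,-3,-5) = (f(1,0),f(0,1),f(1,1))
replace slot 1: 2·((-3)+(-5)) − (-2) = -14 → (-14,-3,-5)
replace slot 2: 2·((-14)+(-5)) − (-3) = -35 → (-14,-35,-5)
replace slot 3: 2·((-14)+(-35)) − (-5) = -93 → (-14,-35,-93)
replace slot 2: 2·((-14)+(-93)) − (-35) = -179 → (-14,-179,-93)

-14,-179,-93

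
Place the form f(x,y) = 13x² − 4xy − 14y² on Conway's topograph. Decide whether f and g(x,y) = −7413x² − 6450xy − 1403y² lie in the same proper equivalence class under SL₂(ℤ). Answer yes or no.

D₁ = 744, D₂ = 744
river cycle of f (length 10): (-14, 4, 13), (13, 22, -5), (-5, 18, 21), (21, 24, -2), (-2, 24, 21), (21, 18, -5), (-5, 22, 13), (13, 4, -14), (-14, 24, 3), (3, 24, -14)
river cycle of g (length 10): (-14, 4, 13), (13, 22, -5), (-5, 18, 21), (21, 24, -2), (-2, 24, 21), (21, 18, -5), (-5, 22, 13), (13, 4, -14), (-14, 24, 3), (3, 24, -14)
cycles coincide ⇒ equivalent

yes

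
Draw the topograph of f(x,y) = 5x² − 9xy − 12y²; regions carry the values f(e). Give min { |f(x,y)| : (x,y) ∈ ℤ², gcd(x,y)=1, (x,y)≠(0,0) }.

descent: ρ → (-12,9,5)  [lands on river]
river: ρ → (5,11,-10)
river: ρ → (-10,9,6)
river: ρ → (6,15,-4)
river: ρ → (-4,17,2)
river: ρ → (2,15,-12)
closes: descent 1, river 6
min |a| on river = 2

2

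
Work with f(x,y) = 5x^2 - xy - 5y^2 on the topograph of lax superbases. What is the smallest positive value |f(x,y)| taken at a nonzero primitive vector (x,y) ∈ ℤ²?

descent: ρ → (-5,1,5)  [lands on river]
river: ρ → (5,9,-1)
river: ρ → (-1,9,5)
river: ρ → (5,1,-5)
river: ρ → (-5,9,1)
river: ρ → (1,9,-5)
closes: descent 1, river 6
min |a| on river = 1

1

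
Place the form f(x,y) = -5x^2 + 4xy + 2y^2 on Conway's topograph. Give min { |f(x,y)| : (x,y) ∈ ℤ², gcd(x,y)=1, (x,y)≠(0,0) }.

river: ρ → (2,4,-5)
river: ρ → (-5,6,1)
river: ρ → (1,6,-5)
river: ρ → (-5,4,2)
closes: descent 0, river 4
min |a| on river = 1

1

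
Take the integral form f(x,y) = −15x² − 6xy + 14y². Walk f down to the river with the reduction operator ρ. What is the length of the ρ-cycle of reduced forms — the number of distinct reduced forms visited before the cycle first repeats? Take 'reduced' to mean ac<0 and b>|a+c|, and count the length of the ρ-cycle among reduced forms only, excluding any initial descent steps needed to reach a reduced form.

D = 876, ⌊√D⌋ = 29
descent: ρ → (14,6,-15)  [lands on river]
river: ρ → (-15,24,5)
river: ρ → (5,26,-10)
river: ρ → (-10,14,17)
river: ρ → (17,20,-7)
river: ρ → (-7,22,14)
ρ-cycle length = 6 (tail of 1 descent step not counted)

6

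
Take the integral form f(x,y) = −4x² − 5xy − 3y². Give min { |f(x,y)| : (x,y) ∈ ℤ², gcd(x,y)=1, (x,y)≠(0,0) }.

translate: b→-3 (≡5 mod 8), so (4,5,3)→(4,-3,2)
flip: (4,-3,2)→(2,3,4)
translate: b→-1 (≡3 mod 4), so (2,3,4)→(2,-1,3)
reduced (well bottom): (2,-1,3) with a≤c, −a<b≤a
well minimum |f| = |-2| = 2 (negative-definite)

2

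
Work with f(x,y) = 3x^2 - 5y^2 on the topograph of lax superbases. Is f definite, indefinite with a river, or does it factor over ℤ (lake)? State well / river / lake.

D = b²−4ac = 0² − 4·3·(-5) = 60
D > 0 non-square ⇒ indefinite ⇒ periodic river

river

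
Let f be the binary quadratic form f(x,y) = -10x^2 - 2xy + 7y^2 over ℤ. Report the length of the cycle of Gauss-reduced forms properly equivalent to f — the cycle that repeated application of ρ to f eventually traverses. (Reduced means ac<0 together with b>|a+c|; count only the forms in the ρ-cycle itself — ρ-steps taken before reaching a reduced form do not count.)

D = 284, ⌊√D⌋ = 16
descent: ρ → (7,16,-1)  [lands on river]
river: ρ → (-1,16,7)
river: ρ → (7,12,-5)
river: ρ → (-5,8,11)
river: ρ → (11,14,-2)
river: ρ → (-2,14,11)
river: ρ → (11,8,-5)
river: ρ → (-5,12,7)
ρ-cycle length = 8 (tail of 1 descent step not counted)

8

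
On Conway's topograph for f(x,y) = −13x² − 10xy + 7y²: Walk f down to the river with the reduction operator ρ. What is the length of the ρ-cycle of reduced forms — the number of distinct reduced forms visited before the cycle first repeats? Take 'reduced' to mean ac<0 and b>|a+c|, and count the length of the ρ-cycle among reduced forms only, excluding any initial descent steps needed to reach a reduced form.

D = 464, ⌊√D⌋ = 21
descent: ρ → (7,10,-13)  [lands on river]
river: ρ → (-13,16,4)
river: ρ → (4,16,-13)
river: ρ → (-13,10,7)
river: ρ → (7,18,-5)
river: ρ → (-5,12,16)
river: ρ → (16,20,-1)
river: ρ → (-1,20,16)
river: ρ → (16,12,-5)
river: ρ → (-5,18,7)
ρ-cycle length = 10 (tail of 1 descent step not counted)

10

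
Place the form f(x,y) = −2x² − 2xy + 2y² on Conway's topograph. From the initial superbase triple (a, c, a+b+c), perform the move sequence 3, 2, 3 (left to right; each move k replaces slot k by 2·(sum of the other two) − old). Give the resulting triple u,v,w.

start (-2,2,-2) = (f(1,0),f(0,1),f(1,1))
replace slot 3: 2·((-2)+2) − (-2) = 2 → (-2,2,2)
replace slot 2: 2·((-2)+2) − 2 = -2 → (-2,-2,2)
replace slot 3: 2·((-2)+(-2)) − 2 = -10 → (-2,-2,-10)

-2,-2,-10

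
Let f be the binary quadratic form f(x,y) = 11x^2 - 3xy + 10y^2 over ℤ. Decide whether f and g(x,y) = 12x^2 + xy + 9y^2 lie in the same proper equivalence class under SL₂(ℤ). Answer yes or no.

D₁ = -431, D₂ = -431
f: flip: (11,-3,10)→(10,3,11)
f: reduced (well bottom): (10,3,11) with a≤c, −a<b≤a
g: flip: (12,1,9)→(9,-1,12)
g: reduced (well bottom): (9,-1,12) with a≤c, −a<b≤a
reduced forms (10, 3, 11) vs (9, -1, 12) ⇒ inequivalent

no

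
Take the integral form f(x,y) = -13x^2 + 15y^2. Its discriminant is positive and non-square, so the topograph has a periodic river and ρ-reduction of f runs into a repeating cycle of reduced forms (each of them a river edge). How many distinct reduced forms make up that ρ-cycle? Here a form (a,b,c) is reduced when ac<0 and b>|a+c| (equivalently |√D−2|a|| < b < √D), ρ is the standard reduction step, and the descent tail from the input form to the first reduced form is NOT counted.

D = 780, ⌊√D⌋ = 27
descent: ρ → (15,0,-13)
descent: ρ → (-13,26,2)  [lands on river]
river: ρ → (2,26,-13)
ρ-cycle length = 2 (tail of 2 descent steps not counted)

2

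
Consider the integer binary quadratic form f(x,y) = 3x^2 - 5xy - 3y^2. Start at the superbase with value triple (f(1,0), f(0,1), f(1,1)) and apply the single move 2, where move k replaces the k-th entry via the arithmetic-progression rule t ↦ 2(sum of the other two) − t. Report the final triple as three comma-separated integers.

start (3,-3,-5) = (f(1,0),f(0,1),f(1,1))
replace slot 2: 2·(3+(-5)) − (-3) = -1 → (3,-1,-5)

3,-1,-5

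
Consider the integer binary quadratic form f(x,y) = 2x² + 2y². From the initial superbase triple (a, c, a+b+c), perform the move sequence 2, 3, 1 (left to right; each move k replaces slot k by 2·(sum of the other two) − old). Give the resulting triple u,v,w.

start (2,2,4) = (f(1,0),f(0,1),f(1,1))
replace slot 2: 2·(2+4) − 2 = 10 → (2,10,4)
replace slot 3: 2·(2+10) − 4 = 20 → (2,10,20)
replace slot 1: 2·(10+20) − 2 = 58 → (58,10,20)

58,10,20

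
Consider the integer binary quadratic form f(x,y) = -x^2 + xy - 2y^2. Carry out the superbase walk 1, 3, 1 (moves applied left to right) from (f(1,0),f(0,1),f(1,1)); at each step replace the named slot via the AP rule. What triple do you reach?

start (-1,-2,-2) = (f(1,0),f(0,1),f(1,1))
replace slot 1: 2·((-2)+(-2)) − (-1) = -7 → (-7,-2,-2)
replace slot 3: 2·((-7)+(-2)) − (-2) = -16 → (-7,-2,-16)
replace slot 1: 2·((-2)+(-16)) − (-7) = -29 → (-29,-2,-16)

-29,-2,-16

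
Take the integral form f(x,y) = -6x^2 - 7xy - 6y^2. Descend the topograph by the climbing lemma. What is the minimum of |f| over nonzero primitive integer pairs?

translate: b→-5 (≡7 mod 12), so (6,7,6)→(6,-5,5)
flip: (6,-5,5)→(5,5,6)
reduced (well bottom): (5,5,6) with a≤c, −a<b≤a
well minimum |f| = |-5| = 5 (negative-definite)

5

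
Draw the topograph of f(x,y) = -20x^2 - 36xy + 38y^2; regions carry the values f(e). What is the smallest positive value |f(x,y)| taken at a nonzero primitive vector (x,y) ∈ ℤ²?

descent: ρ → (38,36,-20)  [lands on river]
river: ρ → (-20,44,30)
river: ρ → (30,16,-34)
river: ρ → (-34,52,12)
river: ρ → (12,44,-50)
river: ρ → (-50,56,6)
river: ρ → (6,64,-10)
river: ρ → (-10,56,30)
river: ρ → (30,64,-2)
river: ρ → (-2,64,30)
river: ρ → (30,56,-10)
river: ρ → (-10,64,6)
river: ρ → (6,56,-50)
river: ρ → (-50,44,12)
river: ρ → (12,52,-34)
river: ρ → (-34,16,30)
river: ρ → (30,44,-20)
river: ρ → (-20,36,38)
river: ρ → (38,40,-18)
river: ρ → (-18,32,46)
river: ρ → (46,60,-4)
river: ρ → (-4,60,46)
river: ρ → (46,32,-18)
river: ρ → (-18,40,38)
closes: descent 1, river 24
min |a| on river = 2

2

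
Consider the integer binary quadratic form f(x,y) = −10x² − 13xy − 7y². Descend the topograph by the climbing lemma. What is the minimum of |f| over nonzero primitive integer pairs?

translate: b→-7 (≡13 mod 20), so (10,13,7)→(10,-7,4)
flip: (10,-7,4)→(4,7,10)
translate: b→-1 (≡7 mod 8), so (4,7,10)→(4,-1,7)
reduced (well bottom): (4,-1,7) with a≤c, −a<b≤a
well minimum |f| = |-4| = 4 (negative-definite)

4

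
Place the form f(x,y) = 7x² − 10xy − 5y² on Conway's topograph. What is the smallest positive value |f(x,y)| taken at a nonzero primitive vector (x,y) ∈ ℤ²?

descent: ρ → (-5,10,7)  [lands on river]
river: ρ → (7,4,-8)
river: ρ → (-8,12,3)
river: ρ → (3,12,-8)
river: ρ → (-8,4,7)
river: ρ → (7,10,-5)
closes: descent 1, river 6
min |a| on river = 3

3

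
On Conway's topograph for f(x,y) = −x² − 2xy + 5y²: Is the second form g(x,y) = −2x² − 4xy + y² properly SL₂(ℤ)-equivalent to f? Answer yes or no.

D₁ = 24, D₂ = 24
river cycle of f (length 2): (-1, 4, 2), (2, 4, -1)
river cycle of g (length 2): (1, 4, -2), (-2, 4, 1)
cycles differ ⇒ inequivalent

no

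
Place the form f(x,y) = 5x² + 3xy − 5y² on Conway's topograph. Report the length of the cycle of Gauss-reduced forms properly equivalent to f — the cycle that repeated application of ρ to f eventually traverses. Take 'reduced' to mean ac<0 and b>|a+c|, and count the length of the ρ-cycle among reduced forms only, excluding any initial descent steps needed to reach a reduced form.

D = 109, ⌊√D⌋ = 10
river: ρ → (-5,7,3)
river: ρ → (3,5,-7)
river: ρ → (-7,9,1)
river: ρ → (1,9,-7)
river: ρ → (-7,5,3)
river: ρ → (3,7,-5)
river: ρ → (-5,3,5)
river: ρ → (5,7,-3)
river: ρ → (-3,5,7)
river: ρ → (7,9,-1)
river: ρ → (-1,9,7)
river: ρ → (7,5,-3)
river: ρ → (-3,7,5)
river: ρ → (5,3,-5)
ρ-cycle length = 14 (tail of 0 descent steps not counted)

14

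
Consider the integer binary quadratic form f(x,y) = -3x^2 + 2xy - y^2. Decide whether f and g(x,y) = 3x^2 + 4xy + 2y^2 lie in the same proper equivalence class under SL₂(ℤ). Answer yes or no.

D₁ = -8, D₂ = -8
f is negative-definite; reduce −f:
−f: flip: (3,-2,1)→(1,2,3)
−f: translate: b→0 (≡2 mod 2), so (1,2,3)→(1,0,2)
−f: reduced (well bottom): (1,0,2) with a≤c, −a<b≤a
flip sign back: reduced form of f is (-1,0,-2)
g: translate: b→-2 (≡4 mod 6), so (3,4,2)→(3,-2,1)
g: flip: (3,-2,1)→(1,2,3)
g: translate: b→0 (≡2 mod 2), so (1,2,3)→(1,0,2)
g: reduced (well bottom): (1,0,2) with a≤c, −a<b≤a
reduced forms (-1, 0, -2) vs (1, 0, 2) ⇒ inequivalent

no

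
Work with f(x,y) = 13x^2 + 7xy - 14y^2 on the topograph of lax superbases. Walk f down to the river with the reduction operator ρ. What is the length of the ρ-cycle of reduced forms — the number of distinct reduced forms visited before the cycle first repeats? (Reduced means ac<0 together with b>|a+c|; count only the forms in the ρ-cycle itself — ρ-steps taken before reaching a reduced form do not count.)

D = 777, ⌊√D⌋ = 27
river: ρ → (-14,21,6)
river: ρ → (6,27,-2)
river: ρ → (-2,25,19)
river: ρ → (19,13,-8)
river: ρ → (-8,19,13)
river: ρ → (13,7,-14)
ρ-cycle length = 6 (tail of 0 descent steps not counted)

6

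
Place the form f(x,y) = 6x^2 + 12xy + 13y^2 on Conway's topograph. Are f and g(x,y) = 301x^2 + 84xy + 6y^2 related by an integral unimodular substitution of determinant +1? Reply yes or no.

D₁ = -168, D₂ = -168
f: translate: b→0 (≡12 mod 12), so (6,12,13)→(6,0,7)
f: reduced (well bottom): (6,0,7) with a≤c, −a<b≤a
g: flip: (301,84,6)→(6,-84,301)
g: translate: b→0 (≡-84 mod 12), so (6,-84,301)→(6,0,7)
g: reduced (well bottom): (6,0,7) with a≤c, −a<b≤a
reduced forms (6, 0, 7) vs (6, 0, 7) ⇒ equivalent

yes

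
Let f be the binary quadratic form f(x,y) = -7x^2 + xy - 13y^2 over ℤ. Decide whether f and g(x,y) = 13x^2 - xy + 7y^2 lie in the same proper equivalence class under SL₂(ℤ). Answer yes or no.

D₁ = -363, D₂ = -363
f is negative-definite; reduce −f:
−f: reduced (well bottom): (7,-1,13) with a≤c, −a<b≤a
flip sign back: reduced form of f is (-7,1,-13)
g: flip: (13,-1,7)→(7,1,13)
g: reduced (well bottom): (7,1,13) with a≤c, −a<b≤a
reduced forms (-7, 1, -13) vs (7, 1, 13) ⇒ inequivalent

no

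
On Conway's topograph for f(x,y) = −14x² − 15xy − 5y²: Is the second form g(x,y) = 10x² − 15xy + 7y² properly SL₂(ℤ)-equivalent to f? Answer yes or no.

D₁ = -55, D₂ = -55
f is negative-definite; reduce −f:
−f: translate: b→-13 (≡15 mod 28), so (14,15,5)→(14,-13,4)
−f: flip: (14,-13,4)→(4,13,14)
−f: translate: b→-3 (≡13 mod 8), so (4,13,14)→(4,-3,4)
−f: flip: (4,-3,4)→(4,3,4)
−f: reduced (well bottom): (4,3,4) with a≤c, −a<b≤a
flip sign back: reduced form of f is (-4,-3,-4)
g: translate: b→5 (≡-15 mod 20), so (10,-15,7)→(10,5,2)
g: flip: (10,5,2)→(2,-5,10)
g: translate: b→-1 (≡-5 mod 4), so (2,-5,10)→(2,-1,7)
g: reduced (well bottom): (2,-1,7) with a≤c, −a<b≤a
reduced forms (-4, -3, -4) vs (2, -1, 7) ⇒ inequivalent

no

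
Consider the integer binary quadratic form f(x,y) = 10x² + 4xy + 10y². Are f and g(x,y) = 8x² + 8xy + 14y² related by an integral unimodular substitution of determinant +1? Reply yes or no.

D₁ = -384, D₂ = -384
f: reduced (well bottom): (10,4,10) with a≤c, −a<b≤a
g: reduced (well bottom): (8,8,14) with a≤c, −a<b≤a
reduced forms (10, 4, 10) vs (8, 8, 14) ⇒ inequivalent

no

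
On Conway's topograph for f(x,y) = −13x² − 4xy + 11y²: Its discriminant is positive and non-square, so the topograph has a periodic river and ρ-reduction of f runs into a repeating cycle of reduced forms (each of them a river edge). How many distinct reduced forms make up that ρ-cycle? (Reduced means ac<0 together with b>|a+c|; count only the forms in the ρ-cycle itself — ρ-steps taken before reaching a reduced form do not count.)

D = 588, ⌊√D⌋ = 24
descent: ρ → (11,4,-13)  [lands on river]
river: ρ → (-13,22,2)
river: ρ → (2,22,-13)
river: ρ → (-13,4,11)
river: ρ → (11,18,-6)
river: ρ → (-6,18,11)
ρ-cycle length = 6 (tail of 1 descent step not counted)

6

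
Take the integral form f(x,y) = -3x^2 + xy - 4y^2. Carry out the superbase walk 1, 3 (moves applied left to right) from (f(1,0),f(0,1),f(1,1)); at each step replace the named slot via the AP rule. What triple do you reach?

start (-3,-4,-6) = (f(1,0),f(0,1),f(1,1))
replace slot 1: 2·((-4)+(-6)) − (-3) = -17 → (-17,-4,-6)
replace slot 3: 2·((-17)+(-4)) − (-6) = -36 → (-17,-4,-36)

-17,-4,-36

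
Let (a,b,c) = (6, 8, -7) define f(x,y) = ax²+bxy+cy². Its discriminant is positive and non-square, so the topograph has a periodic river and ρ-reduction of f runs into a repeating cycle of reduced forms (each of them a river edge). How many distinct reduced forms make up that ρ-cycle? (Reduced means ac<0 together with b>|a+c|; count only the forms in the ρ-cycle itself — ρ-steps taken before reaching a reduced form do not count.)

D = 232, ⌊√D⌋ = 15
river: ρ → (-7,6,7)
river: ρ → (7,8,-6)
river: ρ → (-6,4,9)
river: ρ → (9,14,-1)
river: ρ → (-1,14,9)
river: ρ → (9,4,-6)
river: ρ → (-6,8,7)
river: ρ → (7,6,-7)
river: ρ → (-7,8,6)
river: ρ → (6,4,-9)
river: ρ → (-9,14,1)
river: ρ → (1,14,-9)
river: ρ → (-9,4,6)
river: ρ → (6,8,-7)
ρ-cycle length = 14 (tail of 0 descent steps not counted)

14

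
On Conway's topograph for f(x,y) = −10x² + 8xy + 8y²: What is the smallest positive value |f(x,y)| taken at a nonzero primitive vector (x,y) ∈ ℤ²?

river: ρ → (8,8,-10)
river: ρ → (-10,12,6)
river: ρ → (6,12,-10)
river: ρ → (-10,8,8)
closes: descent 0, river 4
min |a| on river = 6

6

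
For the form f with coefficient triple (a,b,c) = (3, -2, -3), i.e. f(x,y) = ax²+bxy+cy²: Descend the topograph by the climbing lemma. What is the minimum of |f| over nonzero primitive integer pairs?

descent: ρ → (-3,2,3)  [lands on river]
river: ρ → (3,4,-2)
river: ρ → (-2,4,3)
river: ρ → (3,2,-3)
river: ρ → (-3,4,2)
river: ρ → (2,4,-3)
closes: descent 1, river 6
min |a| on river = 2

2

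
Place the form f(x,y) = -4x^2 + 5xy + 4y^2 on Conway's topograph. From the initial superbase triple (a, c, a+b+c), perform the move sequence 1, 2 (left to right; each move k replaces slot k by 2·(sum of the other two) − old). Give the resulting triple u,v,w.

start (-4,4,5) = (f(1,0),f(0,1),f(1,1))
replace slot 1: 2·(4+5) − (-4) = 22 → (22,4,5)
replace slot 2: 2·(22+5) − 4 = 50 → (22,50,5)

22,50,5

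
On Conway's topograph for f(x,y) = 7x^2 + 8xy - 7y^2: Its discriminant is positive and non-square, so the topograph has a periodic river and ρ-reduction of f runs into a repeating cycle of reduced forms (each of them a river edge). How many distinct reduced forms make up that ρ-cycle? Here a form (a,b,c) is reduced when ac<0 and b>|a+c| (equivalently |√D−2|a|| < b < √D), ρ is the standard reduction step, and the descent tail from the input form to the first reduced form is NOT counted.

D = 260, ⌊√D⌋ = 16
river: ρ → (-7,6,8)
river: ρ → (8,10,-5)
river: ρ → (-5,10,8)
river: ρ → (8,6,-7)
river: ρ → (-7,8,7)
river: ρ → (7,6,-8)
river: ρ → (-8,10,5)
river: ρ → (5,10,-8)
river: ρ → (-8,6,7)
river: ρ → (7,8,-7)
ρ-cycle length = 10 (tail of 0 descent steps not counted)

10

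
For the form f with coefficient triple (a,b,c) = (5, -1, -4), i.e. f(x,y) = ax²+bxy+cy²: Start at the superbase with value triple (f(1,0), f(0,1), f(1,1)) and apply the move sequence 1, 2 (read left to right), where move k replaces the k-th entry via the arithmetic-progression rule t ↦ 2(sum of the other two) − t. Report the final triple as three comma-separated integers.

start (5,-4,0) = (f(1,0),f(0,1),f(1,1))
replace slot 1: 2·((-4)+0) − 5 = -13 → (-13,-4,0)
replace slot 2: 2·((-13)+0) − (-4) = -22 → (-13,-22,0)

-13,-22,0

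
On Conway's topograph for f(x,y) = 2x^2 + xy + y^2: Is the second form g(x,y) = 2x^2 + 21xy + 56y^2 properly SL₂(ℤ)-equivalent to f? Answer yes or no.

D₁ = -7, D₂ = -7
f: flip: (2,1,1)→(1,-1,2)
f: translate: b→1 (≡-1 mod 2), so (1,-1,2)→(1,1,2)
f: reduced (well bottom): (1,1,2) with a≤c, −a<b≤a
g: translate: b→1 (≡21 mod 4), so (2,21,56)→(2,1,1)
g: flip: (2,1,1)→(1,-1,2)
g: translate: b→1 (≡-1 mod 2), so (1,-1,2)→(1,1,2)
g: reduced (well bottom): (1,1,2) with a≤c, −a<b≤a
reduced forms (1, 1, 2) vs (1, 1, 2) ⇒ equivalent

yes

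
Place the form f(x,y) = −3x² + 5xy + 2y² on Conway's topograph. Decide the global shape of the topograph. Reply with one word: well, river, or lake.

D = b²−4ac = 5² − 4·(-3)·2 = 49
D = 7² is a perfect square ⇒ form factors over ℤ ⇒ lakes

lake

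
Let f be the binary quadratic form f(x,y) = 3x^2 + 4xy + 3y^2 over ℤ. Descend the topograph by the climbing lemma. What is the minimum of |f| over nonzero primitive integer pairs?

translate: b→-2 (≡4 mod 6), so (3,4,3)→(3,-2,2)
flip: (3,-2,2)→(2,2,3)
reduced (well bottom): (2,2,3) with a≤c, −a<b≤a
well minimum = a = 2

2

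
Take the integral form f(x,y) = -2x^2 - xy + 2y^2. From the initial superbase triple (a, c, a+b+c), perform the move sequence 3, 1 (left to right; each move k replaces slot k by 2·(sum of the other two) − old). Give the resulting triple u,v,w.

start (-2,2,-1) = (f(1,0),f(0,1),f(1,1))
replace slot 3: 2·((-2)+2) − (-1) = 1 → (-2,2,1)
replace slot 1: 2·(2+1) − (-2) = 8 → (8,2,1)

8,2,1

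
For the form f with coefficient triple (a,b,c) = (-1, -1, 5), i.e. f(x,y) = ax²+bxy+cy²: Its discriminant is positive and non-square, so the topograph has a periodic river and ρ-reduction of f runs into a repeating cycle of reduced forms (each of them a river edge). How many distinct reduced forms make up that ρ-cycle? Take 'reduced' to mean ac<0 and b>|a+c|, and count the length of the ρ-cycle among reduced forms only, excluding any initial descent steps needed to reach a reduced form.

D = 21, ⌊√D⌋ = 4
descent: ρ → (5,1,-1)
descent: ρ → (-1,3,3)  [lands on river]
river: ρ → (3,3,-1)
ρ-cycle length = 2 (tail of 2 descent steps not counted)

2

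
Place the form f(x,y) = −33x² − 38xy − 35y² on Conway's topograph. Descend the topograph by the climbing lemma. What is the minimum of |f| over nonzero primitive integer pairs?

translate: b→-28 (≡38 mod 66), so (33,38,35)→(33,-28,30)
flip: (33,-28,30)→(30,28,33)
reduced (well bottom): (30,28,33) with a≤c, −a<b≤a
well minimum |f| = |-30| = 30 (negative-definite)

30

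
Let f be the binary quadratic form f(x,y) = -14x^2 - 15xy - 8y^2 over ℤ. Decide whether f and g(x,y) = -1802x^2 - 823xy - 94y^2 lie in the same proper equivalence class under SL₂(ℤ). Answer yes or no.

D₁ = -223, D₂ = -223
f is negative-definite; reduce −f:
−f: translate: b→-13 (≡15 mod 28), so (14,15,8)→(14,-13,7)
−f: flip: (14,-13,7)→(7,13,14)
−f: translate: b→-1 (≡13 mod 14), so (7,13,14)→(7,-1,8)
−f: reduced (well bottom): (7,-1,8) with a≤c, −a<b≤a
flip sign back: reduced form of f is (-7,1,-8)
g is negative-definite; reduce −g:
−g: flip: (1802,823,94)→(94,-823,1802)
−g: translate: b→-71 (≡-823 mod 188), so (94,-823,1802)→(94,-71,14)
−g: flip: (94,-71,14)→(14,71,94)
−g: translate: b→-13 (≡71 mod 28), so (14,71,94)→(14,-13,7)
−g: flip: (14,-13,7)→(7,13,14)
−g: translate: b→-1 (≡13 mod 14), so (7,13,14)→(7,-1,8)
−g: reduced (well bottom): (7,-1,8) with a≤c, −a<b≤a
flip sign back: reduced form of g is (-7,1,-8)
reduced forms (-7, 1, -8) vs (-7, 1, -8) ⇒ equivalent

yes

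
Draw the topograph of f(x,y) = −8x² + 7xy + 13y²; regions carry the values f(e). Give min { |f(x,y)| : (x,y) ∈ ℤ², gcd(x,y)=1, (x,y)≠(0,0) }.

river: ρ → (13,19,-2)
river: ρ → (-2,21,3)
river: ρ → (3,21,-2)
river: ρ → (-2,19,13)
river: ρ → (13,7,-8)
river: ρ → (-8,9,12)
river: ρ → (12,15,-5)
river: ρ → (-5,15,12)
river: ρ → (12,9,-8)
river: ρ → (-8,7,13)
closes: descent 0, river 10
min |a| on river = 2

2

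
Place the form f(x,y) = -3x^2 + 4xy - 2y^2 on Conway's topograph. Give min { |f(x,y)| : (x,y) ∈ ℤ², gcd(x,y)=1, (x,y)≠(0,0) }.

translate: b→2 (≡-4 mod 6), so (3,-4,2)→(3,2,1)
flip: (3,2,1)→(1,-2,3)
translate: b→0 (≡-2 mod 2), so (1,-2,3)→(1,0,2)
reduced (well bottom): (1,0,2) with a≤c, −a<b≤a
well minimum |f| = |-1| = 1 (negative-definite)

1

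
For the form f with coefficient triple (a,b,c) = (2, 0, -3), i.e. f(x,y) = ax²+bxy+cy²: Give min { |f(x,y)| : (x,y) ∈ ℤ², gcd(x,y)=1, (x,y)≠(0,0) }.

descent: ρ → (-3,0,2)
descent: ρ → (2,4,-1)  [lands on river]
river: ρ → (-1,4,2)
closes: descent 2, river 2
min |a| on river = 1

1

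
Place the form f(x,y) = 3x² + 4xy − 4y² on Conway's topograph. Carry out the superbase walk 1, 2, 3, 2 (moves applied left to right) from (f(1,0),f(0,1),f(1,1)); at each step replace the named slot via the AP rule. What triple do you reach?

start (3,-4,3) = (f(1,0),f(0,1),f(1,1))
replace slot 1: 2·((-4)+3) − 3 = -5 → (-5,-4,3)
replace slot 2: 2·((-5)+3) − (-4) = 0 → (-5,0,3)
replace slot 3: 2·((-5)+0) − 3 = -13 → (-5,0,-13)
replace slot 2: 2·((-5)+(-13)) − 0 = -36 → (-5,-36,-13)

-5,-36,-13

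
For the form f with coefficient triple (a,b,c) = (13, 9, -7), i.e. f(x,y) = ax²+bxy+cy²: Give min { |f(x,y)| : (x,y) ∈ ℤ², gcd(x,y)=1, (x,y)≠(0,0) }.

river: ρ → (-7,19,3)
river: ρ → (3,17,-13)
river: ρ → (-13,9,7)
river: ρ → (7,19,-3)
river: ρ → (-3,17,13)
river: ρ → (13,9,-7)
closes: descent 0, river 6
min |a| on river = 3

3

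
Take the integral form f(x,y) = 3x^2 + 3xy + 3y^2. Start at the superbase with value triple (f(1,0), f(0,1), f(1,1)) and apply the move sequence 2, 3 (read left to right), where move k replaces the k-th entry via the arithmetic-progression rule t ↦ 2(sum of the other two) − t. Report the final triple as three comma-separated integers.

start (3,3,9) = (f(1,0),f(0,1),f(1,1))
replace slot 2: 2·(3+9) − 3 = 21 → (3,21,9)
replace slot 3: 2·(3+21) − 9 = 39 → (3,21,39)

3,21,39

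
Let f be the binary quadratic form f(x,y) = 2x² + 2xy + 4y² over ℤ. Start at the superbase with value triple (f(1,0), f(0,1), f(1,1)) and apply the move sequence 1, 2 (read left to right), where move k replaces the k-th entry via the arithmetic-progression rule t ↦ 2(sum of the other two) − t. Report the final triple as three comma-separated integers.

start (2,4,8) = (f(1,0),f(0,1),f(1,1))
replace slot 1: 2·(4+8) − 2 = 22 → (22,4,8)
replace slot 2: 2·(22+8) − 4 = 56 → (22,56,8)

22,56,8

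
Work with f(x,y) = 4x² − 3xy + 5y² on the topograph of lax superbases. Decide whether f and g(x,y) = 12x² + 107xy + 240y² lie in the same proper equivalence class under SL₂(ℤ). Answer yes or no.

D₁ = -71, D₂ = -71
f: reduced (well bottom): (4,-3,5) with a≤c, −a<b≤a
g: translate: b→11 (≡107 mod 24), so (12,107,240)→(12,11,4)
g: flip: (12,11,4)→(4,-11,12)
g: translate: b→-3 (≡-11 mod 8), so (4,-11,12)→(4,-3,5)
g: reduced (well bottom): (4,-3,5) with a≤c, −a<b≤a
reduced forms (4, -3, 5) vs (4, -3, 5) ⇒ equivalent

yes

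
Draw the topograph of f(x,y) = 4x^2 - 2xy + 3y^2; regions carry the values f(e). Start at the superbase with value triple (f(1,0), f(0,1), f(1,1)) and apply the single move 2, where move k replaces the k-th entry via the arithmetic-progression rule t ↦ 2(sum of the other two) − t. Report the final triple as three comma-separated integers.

start (4,3,5) = (f(1,0),f(0,1),f(1,1))
replace slot 2: 2·(4+5) − 3 = 15 → (4,15,5)

4,15,5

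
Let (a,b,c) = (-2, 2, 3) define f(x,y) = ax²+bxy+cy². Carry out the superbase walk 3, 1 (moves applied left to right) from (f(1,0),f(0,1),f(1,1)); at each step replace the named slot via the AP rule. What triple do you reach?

start (-2,3,3) = (f(1,0),f(0,1),f(1,1))
replace slot 3: 2·((-2)+3) − 3 = -1 → (-2,3,-1)
replace slot 1: 2·(3+(-1)) − (-2) = 6 → (6,3,-1)

6,3,-1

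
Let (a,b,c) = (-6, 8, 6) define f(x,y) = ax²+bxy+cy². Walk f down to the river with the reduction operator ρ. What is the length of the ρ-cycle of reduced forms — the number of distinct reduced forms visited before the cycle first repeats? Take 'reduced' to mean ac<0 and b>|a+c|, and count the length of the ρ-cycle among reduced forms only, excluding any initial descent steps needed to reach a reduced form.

D = 208, ⌊√D⌋ = 14
river: ρ → (6,4,-8)
river: ρ → (-8,12,2)
river: ρ → (2,12,-8)
river: ρ → (-8,4,6)
river: ρ → (6,8,-6)
river: ρ → (-6,4,8)
river: ρ → (8,12,-2)
river: ρ → (-2,12,8)
river: ρ → (8,4,-6)
river: ρ → (-6,8,6)
ρ-cycle length = 10 (tail of 0 descent steps not counted)

10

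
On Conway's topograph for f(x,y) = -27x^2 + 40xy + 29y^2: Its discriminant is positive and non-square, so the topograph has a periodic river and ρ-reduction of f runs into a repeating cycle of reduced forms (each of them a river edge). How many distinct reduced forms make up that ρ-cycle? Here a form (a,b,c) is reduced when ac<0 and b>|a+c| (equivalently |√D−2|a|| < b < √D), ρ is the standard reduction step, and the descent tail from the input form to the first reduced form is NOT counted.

D = 4732, ⌊√D⌋ = 68
river: ρ → (29,18,-38)
river: ρ → (-38,58,9)
river: ρ → (9,68,-3)
river: ρ → (-3,64,53)
river: ρ → (53,42,-14)
river: ρ → (-14,42,53)
river: ρ → (53,64,-3)
river: ρ → (-3,68,9)
river: ρ → (9,58,-38)
river: ρ → (-38,18,29)
river: ρ → (29,40,-27)
river: ρ → (-27,68,1)
river: ρ → (1,68,-27)
river: ρ → (-27,40,29)
ρ-cycle length = 14 (tail of 0 descent steps not counted)

14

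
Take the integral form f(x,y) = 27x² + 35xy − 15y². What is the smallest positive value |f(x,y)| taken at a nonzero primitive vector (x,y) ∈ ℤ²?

river: ρ → (-15,25,37)
river: ρ → (37,49,-3)
river: ρ → (-3,53,3)
river: ρ → (3,49,-37)
river: ρ → (-37,25,15)
river: ρ → (15,35,-27)
river: ρ → (-27,19,23)
river: ρ → (23,27,-23)
river: ρ → (-23,19,27)
river: ρ → (27,35,-15)
closes: descent 0, river 10
min |a| on river = 3

3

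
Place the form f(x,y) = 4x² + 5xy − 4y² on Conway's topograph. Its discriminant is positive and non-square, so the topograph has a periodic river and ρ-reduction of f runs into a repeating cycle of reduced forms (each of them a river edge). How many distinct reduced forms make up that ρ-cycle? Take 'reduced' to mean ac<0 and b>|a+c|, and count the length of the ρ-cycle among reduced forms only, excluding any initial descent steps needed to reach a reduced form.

D = 89, ⌊√D⌋ = 9
river: ρ → (-4,3,5)
river: ρ → (5,7,-2)
river: ρ → (-2,9,1)
river: ρ → (1,9,-2)
river: ρ → (-2,7,5)
river: ρ → (5,3,-4)
river: ρ → (-4,5,4)
river: ρ → (4,3,-5)
river: ρ → (-5,7,2)
river: ρ → (2,9,-1)
river: ρ → (-1,9,2)
river: ρ → (2,7,-5)
river: ρ → (-5,3,4)
river: ρ → (4,5,-4)
ρ-cycle length = 14 (tail of 0 descent steps not counted)

14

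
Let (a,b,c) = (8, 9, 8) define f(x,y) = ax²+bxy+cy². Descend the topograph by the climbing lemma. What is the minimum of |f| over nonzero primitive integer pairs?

translate: b→-7 (≡9 mod 16), so (8,9,8)→(8,-7,7)
flip: (8,-7,7)→(7,7,8)
reduced (well bottom): (7,7,8) with a≤c, −a<b≤a
well minimum = a = 7

7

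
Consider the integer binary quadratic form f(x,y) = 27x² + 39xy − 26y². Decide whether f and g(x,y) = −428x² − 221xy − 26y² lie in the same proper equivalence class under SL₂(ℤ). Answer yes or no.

D₁ = 4329, D₂ = 4329
river cycle of f (length 26): (-26, 65, 1), (1, 65, -26), (-26, 39, 27), (27, 15, -38), (-38, 61, 4), (4, 59, -53), (-53, 47, 10), (10, 53, -38), (-38, 23, 25), (25, 27, -36), … (16 more)
river cycle of g (length 26): (-26, 65, 1), (1, 65, -26), (-26, 39, 27), (27, 15, -38), (-38, 61, 4), (4, 59, -53), (-53, 47, 10), (10, 53, -38), (-38, 23, 25), (25, 27, -36), … (16 more)
cycles coincide ⇒ equivalent

yes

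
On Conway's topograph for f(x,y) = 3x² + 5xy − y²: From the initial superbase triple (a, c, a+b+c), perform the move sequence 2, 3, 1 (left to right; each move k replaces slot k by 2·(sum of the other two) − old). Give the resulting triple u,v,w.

start (3,-1,7) = (f(1,0),f(0,1),f(1,1))
replace slot 2: 2·(3+7) − (-1) = 21 → (3,21,7)
replace slot 3: 2·(3+21) − 7 = 41 → (3,21,41)
replace slot 1: 2·(21+41) − 3 = 121 → (121,21,41)

121,21,41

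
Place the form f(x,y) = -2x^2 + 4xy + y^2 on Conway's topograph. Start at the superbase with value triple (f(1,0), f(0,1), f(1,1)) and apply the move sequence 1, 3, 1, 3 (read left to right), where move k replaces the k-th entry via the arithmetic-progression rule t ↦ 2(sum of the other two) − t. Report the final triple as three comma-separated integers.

start (-2,1,3) = (f(1,0),f(0,1),f(1,1))
replace slot 1: 2·(1+3) − (-2) = 10 → (10,1,3)
replace slot 3: 2·(10+1) − 3 = 19 → (10,1,19)
replace slot 1: 2·(1+19) − 10 = 30 → (30,1,19)
replace slot 3: 2·(30+1) − 19 = 43 → (30,1,43)

30,1,43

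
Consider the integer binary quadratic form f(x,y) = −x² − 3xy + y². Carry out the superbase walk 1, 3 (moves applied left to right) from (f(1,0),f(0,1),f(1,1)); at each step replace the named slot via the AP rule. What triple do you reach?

start (-1,1,-3) = (f(1,0),f(0,1),f(1,1))
replace slot 1: 2·(1+(-3)) − (-1) = -3 → (-3,1,-3)
replace slot 3: 2·((-3)+1) − (-3) = -1 → (-3,1,-1)

-3,1,-1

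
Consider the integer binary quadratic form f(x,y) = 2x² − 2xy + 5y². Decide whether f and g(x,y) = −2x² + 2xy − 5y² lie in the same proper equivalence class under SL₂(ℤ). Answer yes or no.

D₁ = -36, D₂ = -36
f: translate: b→2 (≡-2 mod 4), so (2,-2,5)→(2,2,5)
f: reduced (well bottom): (2,2,5) with a≤c, −a<b≤a
g is negative-definite; reduce −g:
−g: translate: b→2 (≡-2 mod 4), so (2,-2,5)→(2,2,5)
−g: reduced (well bottom): (2,2,5) with a≤c, −a<b≤a
flip sign back: reduced form of g is (-2,-2,-5)
reduced forms (2, 2, 5) vs (-2, -2, -5) ⇒ inequivalent

no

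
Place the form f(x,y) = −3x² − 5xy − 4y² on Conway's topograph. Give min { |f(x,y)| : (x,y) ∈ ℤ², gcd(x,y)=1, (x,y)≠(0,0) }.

translate: b→-1 (≡5 mod 6), so (3,5,4)→(3,-1,2)
flip: (3,-1,2)→(2,1,3)
reduced (well bottom): (2,1,3) with a≤c, −a<b≤a
well minimum |f| = |-2| = 2 (negative-definite)

2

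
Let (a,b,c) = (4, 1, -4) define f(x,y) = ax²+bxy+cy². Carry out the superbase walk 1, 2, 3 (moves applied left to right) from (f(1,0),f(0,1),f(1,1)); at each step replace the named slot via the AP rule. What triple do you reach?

start (4,-4,1) = (f(1,0),f(0,1),f(1,1))
replace slot 1: 2·((-4)+1) − 4 = -10 → (-10,-4,1)
replace slot 2: 2·((-10)+1) − (-4) = -14 → (-10,-14,1)
replace slot 3: 2·((-10)+(-14)) − 1 = -49 → (-10,-14,-49)

-10,-14,-49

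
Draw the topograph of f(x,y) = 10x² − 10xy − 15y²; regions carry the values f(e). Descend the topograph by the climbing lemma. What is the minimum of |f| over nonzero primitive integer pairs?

descent: ρ → (-15,10,10)  [lands on river]
river: ρ → (10,10,-15)
river: ρ → (-15,20,5)
river: ρ → (5,20,-15)
closes: descent 1, river 4
min |a| on river = 5

5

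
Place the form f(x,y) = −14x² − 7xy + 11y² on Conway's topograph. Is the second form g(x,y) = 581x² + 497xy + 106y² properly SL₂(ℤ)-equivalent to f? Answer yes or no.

D₁ = 665, D₂ = 665
river cycle of f (length 10): (11, 7, -14), (-14, 21, 4), (4, 19, -19), (-19, 19, 4), (4, 21, -14), (-14, 7, 11), (11, 15, -10), (-10, 25, 1), (1, 25, -10), (-10, 15, 11)
river cycle of g (length 10): (11, 7, -14), (-14, 21, 4), (4, 19, -19), (-19, 19, 4), (4, 21, -14), (-14, 7, 11), (11, 15, -10), (-10, 25, 1), (1, 25, -10), (-10, 15, 11)
cycles coincide ⇒ equivalent

yes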